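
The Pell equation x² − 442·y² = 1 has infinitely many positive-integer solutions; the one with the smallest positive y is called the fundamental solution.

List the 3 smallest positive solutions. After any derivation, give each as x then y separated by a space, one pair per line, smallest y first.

883 42
1559377 74172
2753858899 130987710

√442 → a₀=21, period (42); ℓ=1 odd so k=1
step 0: (21, 1)  from 21·(1,0) + (0,1)
step 1: (883, 42)  from 42·(21,1) + (1,0)
fundamental: x₁=883, y₁=42  (since 779689 − 442·1764 = 1)
(x_2, y_2) = (883·883 + 442·42·42, 883·42 + 42·883) = (1559377, 74172)
(x_3, y_3) = (883·1559377 + 442·42·74172, 883·74172 + 42·1559377) = (2753858899, 130987710)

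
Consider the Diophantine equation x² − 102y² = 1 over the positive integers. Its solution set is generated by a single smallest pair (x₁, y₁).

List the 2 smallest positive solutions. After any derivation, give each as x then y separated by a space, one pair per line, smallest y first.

d=102: √d = [10; 10,20] (ℓ=2, even), read p_1/q_1
i=0: a=10 ⇒ p=10, q=1
i=1: a=10 ⇒ p=101, q=10
(x₁, y₁) = (101, 10);  101² − 102·10² = 1 ✓
(101+10√102)^2 = 20401 + 2020√102

101 10
20401 2020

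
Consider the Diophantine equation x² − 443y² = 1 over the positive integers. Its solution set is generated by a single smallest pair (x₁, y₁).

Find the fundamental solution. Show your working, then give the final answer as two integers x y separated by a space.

d=443: √d = [21; 21,42] (ℓ=2, even), read p_1/q_1
i=0: a=21 ⇒ p=21, q=1
i=1: a=21 ⇒ p=442, q=21
(x₁, y₁) = (442, 21);  442² − 443·21² = 1 ✓

442 21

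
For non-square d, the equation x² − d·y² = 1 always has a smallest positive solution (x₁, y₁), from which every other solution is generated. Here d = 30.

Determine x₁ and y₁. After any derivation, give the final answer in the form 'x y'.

√30 → a₀=5, period (2,10); ℓ=2 even so k=1
k=0  a_k=5  p_k/q_k = 5/1
k=1  a_k=2  p_k/q_k = 11/2
→ (11, 2).  Check: 11²=121, 30·2²=120, difference 1.

11 2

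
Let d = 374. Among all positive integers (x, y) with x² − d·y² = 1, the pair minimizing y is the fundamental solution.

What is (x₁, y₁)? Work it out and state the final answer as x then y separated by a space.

[19; 2,1,18,1,2,38] for √374; ℓ=6 ⇒ convergent index 5
a_0=19:  p_0=19·1+0=19,  q_0=19·0+1=1
…
a_2=1:  p_2=1·39+19=58,  q_2=1·2+1=3
a_3=18:  p_3=18·58+39=1083,  q_3=18·3+2=56
a_4=1:  p_4=1·1083+58=1141,  q_4=1·56+3=59
a_5=2:  p_5=2·1141+1083=3365,  q_5=2·59+56=174
(x₁, y₁) = (3365, 174);  3365² − 374·174² = 1 ✓

3365 174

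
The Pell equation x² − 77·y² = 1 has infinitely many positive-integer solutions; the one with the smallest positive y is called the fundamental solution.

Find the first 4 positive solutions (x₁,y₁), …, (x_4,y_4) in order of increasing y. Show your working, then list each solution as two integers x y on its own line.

351 40
246401 28080
172973151 19712120
121426905601 13837880160

d=77: √d = [8; 1,3,2,3,1,16] (ℓ=6, even), read p_5/q_5
a_0=8:  p_0=8·1+0=8,  q_0=8·0+1=1
a_1=1:  p_1=1·8+1=9,  q_1=1·1+0=1
a_2=3:  p_2=3·9+8=35,  q_2=3·1+1=4
a_3=2:  p_3=2·35+9=79,  q_3=2·4+1=9
a_4=3:  p_4=3·79+35=272,  q_4=3·9+4=31
a_5=1:  p_5=1·272+79=351,  q_5=1·31+9=40
fundamental: x₁=351, y₁=40  (since 123201 − 77·1600 = 1)
n=2: (351,40)∘(351,40) = (351·351+77·40·40, 351·40+40·351) = (246401,28080)
n=3: (246401,28080)∘(351,40) = (351·246401+77·40·28080, 351·28080+40·246401) = (172973151,19712120)
n=4: (172973151,19712120)∘(351,40) = (351·172973151+77·40·19712120, 351·19712120+40·172973151) = (121426905601,13837880160)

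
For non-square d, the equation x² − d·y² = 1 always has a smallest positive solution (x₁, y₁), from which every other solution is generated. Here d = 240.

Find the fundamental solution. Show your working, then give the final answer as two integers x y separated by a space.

[15; 2,30] for √240; ℓ=2 ⇒ convergent index 1
step 0: (15, 1)  from 15·(1,0) + (0,1)
step 1: (31, 2)  from 2·(15,1) + (1,0)
(x₁, y₁) = (31, 2);  31² − 240·2² = 1 ✓

31 2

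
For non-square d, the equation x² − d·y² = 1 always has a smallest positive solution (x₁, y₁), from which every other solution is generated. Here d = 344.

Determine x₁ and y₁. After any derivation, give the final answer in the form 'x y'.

√344 → a₀=18, period (1,1,4,1,3,1,4,1,1,36); ℓ=10 even so k=9
step 0: (18, 1)  from 18·(1,0) + (0,1)
step 1: (19, 1)  from 1·(18,1) + (1,0)
step 2: (37, 2)  from 1·(19,1) + (18,1)
…
step 6: (983, 53)  from 1·(779,42) + (204,11)
step 7: (4711, 254)  from 4·(983,53) + (779,42)
step 8: (5694, 307)  from 1·(4711,254) + (983,53)
step 9: (10405, 561)  from 1·(5694,307) + (4711,254)
→ (10405, 561).  Check: 10405²=108264025, 344·561²=108264024, difference 1.

10405 561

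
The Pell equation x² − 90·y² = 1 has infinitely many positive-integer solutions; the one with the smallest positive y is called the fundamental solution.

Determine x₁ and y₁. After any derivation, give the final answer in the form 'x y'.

d=90: √d = [9; 2,18] (ℓ=2, even), read p_1/q_1
i=0: a=9 ⇒ p=9, q=1
i=1: a=2 ⇒ p=19, q=2
→ (19, 2).  Check: 19²=361, 90·2²=360, difference 1.

19 2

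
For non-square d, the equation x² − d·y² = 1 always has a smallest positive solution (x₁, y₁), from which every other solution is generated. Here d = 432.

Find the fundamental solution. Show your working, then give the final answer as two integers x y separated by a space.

1351 65

d=432: √d = [20; 1,3,1,1,1,3,1,40] (ℓ=8, even), read p_7/q_7
k=0  a_k=20  p_k/q_k = 20/1
…
k=4  a_k=1  p_k/q_k = 187/9
k=5  a_k=1  p_k/q_k = 291/14
k=6  a_k=3  p_k/q_k = 1060/51
k=7  a_k=1  p_k/q_k = 1351/65
→ (1351, 65).  Check: 1351²=1825201, 432·65²=1825200, difference 1.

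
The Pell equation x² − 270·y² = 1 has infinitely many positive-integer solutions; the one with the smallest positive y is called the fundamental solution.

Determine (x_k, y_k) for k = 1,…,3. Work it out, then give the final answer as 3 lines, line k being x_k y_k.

√270 → a₀=16, period (2,3,6,3,2,32); ℓ=6 even so k=5
step 0: (16, 1)  from 16·(1,0) + (0,1)
step 1: (33, 2)  from 2·(16,1) + (1,0)
step 2: (115, 7)  from 3·(33,2) + (16,1)
step 3: (723, 44)  from 6·(115,7) + (33,2)
step 4: (2284, 139)  from 3·(723,44) + (115,7)
step 5: (5291, 322)  from 2·(2284,139) + (723,44)
→ (5291, 322).  Check: 5291²=27994681, 270·322²=27994680, difference 1.
(5291+322√270)^2 = 55989361 + 3407404√270
(5291+322√270)^3 = 592479412811 + 36057148806√270

5291 322
55989361 3407404
592479412811 36057148806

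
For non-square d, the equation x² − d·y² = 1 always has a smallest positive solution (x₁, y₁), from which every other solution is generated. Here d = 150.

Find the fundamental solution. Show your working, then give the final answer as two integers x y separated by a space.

[12; 4,24] for √150; ℓ=2 ⇒ convergent index 1
i=0: a=12 ⇒ p=12, q=1
i=1: a=4 ⇒ p=49, q=4
(x₁, y₁) = (49, 4);  49² − 150·4² = 1 ✓

49 4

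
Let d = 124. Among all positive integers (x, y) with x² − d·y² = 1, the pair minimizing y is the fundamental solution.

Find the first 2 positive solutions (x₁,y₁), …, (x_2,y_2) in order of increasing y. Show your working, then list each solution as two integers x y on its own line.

4620799 414960
42703566796801 3834893506080

d=124: √d = [11; 7,2,1,1,1,…,2,7,22] (ℓ=16, even), read p_15/q_15
a_0=11:  p_0=11·1+0=11,  q_0=11·0+1=1
a_1=7:  p_1=7·11+1=78,  q_1=7·1+0=7
a_2=2:  p_2=2·78+11=167,  q_2=2·7+1=15
a_3=1:  p_3=1·167+78=245,  q_3=1·15+7=22
…
a_6=3:  p_6=3·657+412=2383,  q_6=3·59+37=214
a_7=1:  p_7=1·2383+657=3040,  q_7=1·214+59=273
a_8=4:  p_8=4·3040+2383=14543,  q_8=4·273+214=1306
…
a_10=3:  p_10=3·17583+14543=67292,  q_10=3·1579+1306=6043
a_11=1:  p_11=1·67292+17583=84875,  q_11=1·6043+1579=7622
…
a_13=1:  p_13=1·152167+84875=237042,  q_13=1·13665+7622=21287
a_14=2:  p_14=2·237042+152167=626251,  q_14=2·21287+13665=56239
a_15=7:  p_15=7·626251+237042=4620799,  q_15=7·56239+21287=414960
→ (4620799, 414960).  Check: 4620799²=21351783398401, 124·414960²=21351783398400, difference 1.
n=2: (4620799,414960)∘(4620799,414960) = (4620799·4620799+124·414960·414960, 4620799·414960+414960·4620799) = (42703566796801,3834893506080)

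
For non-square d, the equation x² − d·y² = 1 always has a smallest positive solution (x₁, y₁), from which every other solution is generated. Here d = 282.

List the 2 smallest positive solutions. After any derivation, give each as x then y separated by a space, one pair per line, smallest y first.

2351 140
11054401 658280

√282 = [16; 1,3,1,4,1,3,1,32, …], period ℓ=8 (even) → k=7
a_0=16:  p_0=16·1+0=16,  q_0=16·0+1=1
…
a_2=3:  p_2=3·17+16=67,  q_2=3·1+1=4
a_3=1:  p_3=1·67+17=84,  q_3=1·4+1=5
a_4=4:  p_4=4·84+67=403,  q_4=4·5+4=24
…
a_6=3:  p_6=3·487+403=1864,  q_6=3·29+24=111
a_7=1:  p_7=1·1864+487=2351,  q_7=1·111+29=140
fundamental: x₁=2351, y₁=140  (since 5527201 − 282·19600 = 1)
n=2: (2351,140)∘(2351,140) = (2351·2351+282·140·140, 2351·140+140·2351) = (11054401,658280)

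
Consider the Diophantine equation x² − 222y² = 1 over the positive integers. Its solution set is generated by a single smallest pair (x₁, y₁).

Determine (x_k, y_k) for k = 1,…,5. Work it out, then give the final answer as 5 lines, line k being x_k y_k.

√222 → a₀=14, period (1,8,1,28); ℓ=4 even so k=3
step 0: (14, 1)  from 14·(1,0) + (0,1)
step 1: (15, 1)  from 1·(14,1) + (1,0)
step 2: (134, 9)  from 8·(15,1) + (14,1)
step 3: (149, 10)  from 1·(134,9) + (15,1)
(x₁, y₁) = (149, 10);  149² − 222·10² = 1 ✓
n=2: (149,10)∘(149,10) = (149·149+222·10·10, 149·10+10·149) = (44401,2980)
n=3: (44401,2980)∘(149,10) = (149·44401+222·10·2980, 149·2980+10·44401) = (13231349,888030)
n=4: (13231349,888030)∘(149,10) = (149·13231349+222·10·888030, 149·888030+10·13231349) = (3942897601,264629960)
n=5: (3942897601,264629960)∘(149,10) = (149·3942897601+222·10·264629960, 149·264629960+10·3942897601) = (1174970253749,78858840050)

149 10
44401 2980
13231349 888030
3942897601 264629960
1174970253749 78858840050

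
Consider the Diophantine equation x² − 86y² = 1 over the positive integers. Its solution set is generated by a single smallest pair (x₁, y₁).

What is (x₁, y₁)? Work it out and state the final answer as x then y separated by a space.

[9; 3,1,1,1,8,1,1,1,3,18] for √86; ℓ=10 ⇒ convergent index 9
a_0=9:  p_0=9·1+0=9,  q_0=9·0+1=1
a_1=3:  p_1=3·9+1=28,  q_1=3·1+0=3
…
a_4=1:  p_4=1·65+37=102,  q_4=1·7+4=11
…
a_7=1:  p_7=1·983+881=1864,  q_7=1·106+95=201
a_8=1:  p_8=1·1864+983=2847,  q_8=1·201+106=307
a_9=3:  p_9=3·2847+1864=10405,  q_9=3·307+201=1122
→ (10405, 1122).  Check: 10405²=108264025, 86·1122²=108264024, difference 1.

10405 1122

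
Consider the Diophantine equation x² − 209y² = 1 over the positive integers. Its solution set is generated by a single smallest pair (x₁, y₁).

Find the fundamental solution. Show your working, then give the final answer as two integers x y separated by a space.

√209 → a₀=14, period (2,5,3,2,3,5,2,28); ℓ=8 even so k=7
step 0: (14, 1)  from 14·(1,0) + (0,1)
step 1: (29, 2)  from 2·(14,1) + (1,0)
…
step 3: (506, 35)  from 3·(159,11) + (29,2)
step 4: (1171, 81)  from 2·(506,35) + (159,11)
step 5: (4019, 278)  from 3·(1171,81) + (506,35)
step 6: (21266, 1471)  from 5·(4019,278) + (1171,81)
step 7: (46551, 3220)  from 2·(21266,1471) + (4019,278)
(x₁, y₁) = (46551, 3220);  46551² − 209·3220² = 1 ✓

46551 3220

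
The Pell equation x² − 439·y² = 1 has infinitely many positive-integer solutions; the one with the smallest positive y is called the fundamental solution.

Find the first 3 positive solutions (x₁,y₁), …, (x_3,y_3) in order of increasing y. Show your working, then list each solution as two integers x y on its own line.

440 21
387199 18480
340734680 16262379

√439 → a₀=20, period (1,19,1,40); ℓ=4 even so k=3
step 0: (20, 1)  from 20·(1,0) + (0,1)
…
step 2: (419, 20)  from 19·(21,1) + (20,1)
step 3: (440, 21)  from 1·(419,20) + (21,1)
fundamental: x₁=440, y₁=21  (since 193600 − 439·441 = 1)
k=2:  x_2 = 440·440+439·21·21 = 387199,  y_2 = 440·21+21·440 = 18480
k=3:  x_3 = 440·387199+439·21·18480 = 340734680,  y_3 = 440·18480+21·387199 = 16262379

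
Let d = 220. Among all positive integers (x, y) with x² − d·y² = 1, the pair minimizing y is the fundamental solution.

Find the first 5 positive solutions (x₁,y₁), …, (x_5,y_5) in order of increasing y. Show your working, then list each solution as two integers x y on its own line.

89 6
15841 1068
2819609 190098
501874561 33836376
89330852249 6022684830

[14; 1,4,1,28] for √220; ℓ=4 ⇒ convergent index 3
step 0: (14, 1)  from 14·(1,0) + (0,1)
…
step 2: (74, 5)  from 4·(15,1) + (14,1)
step 3: (89, 6)  from 1·(74,5) + (15,1)
(x₁, y₁) = (89, 6);  89² − 220·6² = 1 ✓
k=2:  x_2 = 89·89+220·6·6 = 15841,  y_2 = 89·6+6·89 = 1068
k=3:  x_3 = 89·15841+220·6·1068 = 2819609,  y_3 = 89·1068+6·15841 = 190098
k=4:  x_4 = 89·2819609+220·6·190098 = 501874561,  y_4 = 89·190098+6·2819609 = 33836376
k=5:  x_5 = 89·501874561+220·6·33836376 = 89330852249,  y_5 = 89·33836376+6·501874561 = 6022684830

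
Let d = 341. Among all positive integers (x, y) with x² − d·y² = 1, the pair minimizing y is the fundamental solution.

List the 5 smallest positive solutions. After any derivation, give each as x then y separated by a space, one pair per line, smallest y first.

10626551 575460
225847172311201 12230310076920
4799952989541519968951 259932027556408030380
102013890481930631287980124801 5524361894723138392975161840
2168111619829296063734843424848413751 117409826833463862093989641643997300

√341 → a₀=18, period (2,6,1,8,2,…,6,2,36); ℓ=14 even so k=13
step 0: (18, 1)  from 18·(1,0) + (0,1)
step 1: (37, 2)  from 2·(18,1) + (1,0)
step 2: (240, 13)  from 6·(37,2) + (18,1)
step 3: (277, 15)  from 1·(240,13) + (37,2)
step 4: (2456, 133)  from 8·(277,15) + (240,13)
step 5: (5189, 281)  from 2·(2456,133) + (277,15)
step 6: (7645, 414)  from 1·(5189,281) + (2456,133)
step 7: (20479, 1109)  from 2·(7645,414) + (5189,281)
…
step 11: (718667, 38918)  from 1·(641940,34763) + (76727,4155)
step 12: (4953942, 268271)  from 6·(718667,38918) + (641940,34763)
step 13: (10626551, 575460)  from 2·(4953942,268271) + (718667,38918)
(x₁, y₁) = (10626551, 575460);  10626551² − 341·575460² = 1 ✓
(10626551+575460√341)^2 = 225847172311201 + 12230310076920√341
(10626551+575460√341)^3 = 4799952989541519968951 + 259932027556408030380√341
(10626551+575460√341)^4 = 102013890481930631287980124801 + 5524361894723138392975161840√341
(10626551+575460√341)^5 = 2168111619829296063734843424848413751 + 117409826833463862093989641643997300√341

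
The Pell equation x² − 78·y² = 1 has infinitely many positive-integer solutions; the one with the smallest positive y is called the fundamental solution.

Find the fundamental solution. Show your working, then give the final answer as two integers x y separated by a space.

53 6

[8; 1,4,1,16] for √78; ℓ=4 ⇒ convergent index 3
a_0=8:  p_0=8·1+0=8,  q_0=8·0+1=1
…
a_2=4:  p_2=4·9+8=44,  q_2=4·1+1=5
a_3=1:  p_3=1·44+9=53,  q_3=1·5+1=6
→ (53, 6).  Check: 53²=2809, 78·6²=2808, difference 1.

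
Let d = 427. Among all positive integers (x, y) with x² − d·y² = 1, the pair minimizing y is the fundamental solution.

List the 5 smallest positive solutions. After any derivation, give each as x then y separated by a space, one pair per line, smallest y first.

62 3
7687 372
953126 46125
118179937 5719128
14653359062 709125747

[20; 1,1,1,40] for √427; ℓ=4 ⇒ convergent index 3
k=0  a_k=20  p_k/q_k = 20/1
…
k=2  a_k=1  p_k/q_k = 41/2
k=3  a_k=1  p_k/q_k = 62/3
fundamental: x₁=62, y₁=3  (since 3844 − 427·9 = 1)
(62+3√427)^2 = 7687 + 372√427
(62+3√427)^3 = 953126 + 46125√427
(62+3√427)^4 = 118179937 + 5719128√427
(62+3√427)^5 = 14653359062 + 709125747√427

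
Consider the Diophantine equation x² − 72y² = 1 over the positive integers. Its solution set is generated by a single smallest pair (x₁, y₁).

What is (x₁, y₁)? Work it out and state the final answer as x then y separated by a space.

17 2

[8; 2,16] for √72; ℓ=2 ⇒ convergent index 1
step 0: (8, 1)  from 8·(1,0) + (0,1)
step 1: (17, 2)  from 2·(8,1) + (1,0)
(x₁, y₁) = (17, 2);  17² − 72·2² = 1 ✓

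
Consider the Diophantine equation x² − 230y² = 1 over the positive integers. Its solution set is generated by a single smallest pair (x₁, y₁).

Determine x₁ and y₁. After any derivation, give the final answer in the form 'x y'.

[15; 6,30] for √230; ℓ=2 ⇒ convergent index 1
k=0  a_k=15  p_k/q_k = 15/1
k=1  a_k=6  p_k/q_k = 91/6
→ (91, 6).  Check: 91²=8281, 230·6²=8280, difference 1.

91 6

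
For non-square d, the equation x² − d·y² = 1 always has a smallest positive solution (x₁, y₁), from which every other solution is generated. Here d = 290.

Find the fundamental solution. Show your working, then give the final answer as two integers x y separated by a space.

579 34

√290 = [17; 34, …], period ℓ=1 (odd) → k=1
k=0  a_k=17  p_k/q_k = 17/1
k=1  a_k=34  p_k/q_k = 579/34
fundamental: x₁=579, y₁=34  (since 335241 − 290·1156 = 1)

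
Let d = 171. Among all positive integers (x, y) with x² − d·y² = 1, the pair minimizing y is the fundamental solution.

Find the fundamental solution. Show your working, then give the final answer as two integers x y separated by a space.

√171 = [13; 13,26, …], period ℓ=2 (even) → k=1
k=0  a_k=13  p_k/q_k = 13/1
k=1  a_k=13  p_k/q_k = 170/13
(x₁, y₁) = (170, 13);  170² − 171·13² = 1 ✓

170 13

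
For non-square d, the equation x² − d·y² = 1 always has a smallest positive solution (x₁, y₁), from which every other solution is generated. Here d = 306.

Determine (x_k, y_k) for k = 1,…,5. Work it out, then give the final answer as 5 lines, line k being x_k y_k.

35 2
2449 140
171395 9798
11995201 685720
839492675 47990602

d=306: √d = [17; 2,34] (ℓ=2, even), read p_1/q_1
i=0: a=17 ⇒ p=17, q=1
i=1: a=2 ⇒ p=35, q=2
→ (35, 2).  Check: 35²=1225, 306·2²=1224, difference 1.
n=2: (35,2)∘(35,2) = (35·35+306·2·2, 35·2+2·35) = (2449,140)
n=3: (2449,140)∘(35,2) = (35·2449+306·2·140, 35·140+2·2449) = (171395,9798)
n=4: (171395,9798)∘(35,2) = (35·171395+306·2·9798, 35·9798+2·171395) = (11995201,685720)
n=5: (11995201,685720)∘(35,2) = (35·11995201+306·2·685720, 35·685720+2·11995201) = (839492675,47990602)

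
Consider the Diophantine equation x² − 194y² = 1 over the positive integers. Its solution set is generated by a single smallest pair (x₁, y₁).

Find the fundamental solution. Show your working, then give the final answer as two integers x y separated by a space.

195 14

[13; 1,12,1,26] for √194; ℓ=4 ⇒ convergent index 3
a_0=13:  p_0=13·1+0=13,  q_0=13·0+1=1
a_1=1:  p_1=1·13+1=14,  q_1=1·1+0=1
a_2=12:  p_2=12·14+13=181,  q_2=12·1+1=13
a_3=1:  p_3=1·181+14=195,  q_3=1·13+1=14
(x₁, y₁) = (195, 14);  195² − 194·14² = 1 ✓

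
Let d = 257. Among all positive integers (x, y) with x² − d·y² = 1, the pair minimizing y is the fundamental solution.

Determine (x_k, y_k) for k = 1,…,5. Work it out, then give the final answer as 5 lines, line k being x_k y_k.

513 32
526337 32832
540021249 33685600
554061275137 34561392768
568466328269313 35459955294368

d=257: √d = [16; 32] (ℓ=1, odd), read p_1/q_1
i=0: a=16 ⇒ p=16, q=1
i=1: a=32 ⇒ p=513, q=32
(x₁, y₁) = (513, 32);  513² − 257·32² = 1 ✓
(513+32√257)^2 = 526337 + 32832√257
(513+32√257)^3 = 540021249 + 33685600√257
(513+32√257)^4 = 554061275137 + 34561392768√257
(513+32√257)^5 = 568466328269313 + 35459955294368√257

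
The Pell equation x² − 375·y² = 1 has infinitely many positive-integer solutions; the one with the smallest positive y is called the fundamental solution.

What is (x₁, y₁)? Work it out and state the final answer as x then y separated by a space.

[19; 2,1,2,1,5,1,2,1,2,38] for √375; ℓ=10 ⇒ convergent index 9
a_0=19:  p_0=19·1+0=19,  q_0=19·0+1=1
…
a_8=1:  p_8=1·4086+1433=5519,  q_8=1·211+74=285
a_9=2:  p_9=2·5519+4086=15124,  q_9=2·285+211=781
fundamental: x₁=15124, y₁=781  (since 228735376 − 375·609961 = 1)

15124 781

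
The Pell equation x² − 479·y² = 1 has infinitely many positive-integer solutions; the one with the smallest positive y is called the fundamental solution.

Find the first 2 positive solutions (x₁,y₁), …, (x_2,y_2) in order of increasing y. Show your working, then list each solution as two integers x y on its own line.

2989440 136591
17873503027199 816661198080

d=479: √d = [21; 1,7,1,3,2,21,2,3,1,7,1,42] (ℓ=12, even), read p_11/q_11
i=0: a=21 ⇒ p=21, q=1
…
i=2: a=7 ⇒ p=175, q=8
i=3: a=1 ⇒ p=197, q=9
i=4: a=3 ⇒ p=766, q=35
i=5: a=2 ⇒ p=1729, q=79
i=6: a=21 ⇒ p=37075, q=1694
i=7: a=2 ⇒ p=75879, q=3467
i=8: a=3 ⇒ p=264712, q=12095
i=9: a=1 ⇒ p=340591, q=15562
i=10: a=7 ⇒ p=2648849, q=121029
i=11: a=1 ⇒ p=2989440, q=136591
(x₁, y₁) = (2989440, 136591);  2989440² − 479·136591² = 1 ✓
(2989440+136591√479)^2 = 17873503027199 + 816661198080√479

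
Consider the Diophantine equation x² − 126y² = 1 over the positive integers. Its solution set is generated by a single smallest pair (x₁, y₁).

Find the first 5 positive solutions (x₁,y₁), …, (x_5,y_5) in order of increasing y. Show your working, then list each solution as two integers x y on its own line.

449 40
403201 35920
362074049 32256120
325142092801 28965959840
291977237261249 26011399680200

d=126: √d = [11; 4,2,4,22] (ℓ=4, even), read p_3/q_3
k=0  a_k=11  p_k/q_k = 11/1
k=1  a_k=4  p_k/q_k = 45/4
k=2  a_k=2  p_k/q_k = 101/9
k=3  a_k=4  p_k/q_k = 449/40
(x₁, y₁) = (449, 40);  449² − 126·40² = 1 ✓
(449+40√126)^2 = 403201 + 35920√126
(449+40√126)^3 = 362074049 + 32256120√126
(449+40√126)^4 = 325142092801 + 28965959840√126
(449+40√126)^5 = 291977237261249 + 26011399680200√126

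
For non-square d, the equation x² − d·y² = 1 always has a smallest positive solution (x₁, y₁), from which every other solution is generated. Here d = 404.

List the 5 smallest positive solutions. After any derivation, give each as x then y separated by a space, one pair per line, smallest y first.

201 10
80801 4020
32481801 1616030
13057603201 649640040
5249124005001 261153680050

√404 → a₀=20, period (10,40); ℓ=2 even so k=1
i=0: a=20 ⇒ p=20, q=1
i=1: a=10 ⇒ p=201, q=10
→ (201, 10).  Check: 201²=40401, 404·10²=40400, difference 1.
k=2:  x_2 = 201·201+404·10·10 = 80801,  y_2 = 201·10+10·201 = 4020
k=3:  x_3 = 201·80801+404·10·4020 = 32481801,  y_3 = 201·4020+10·80801 = 1616030
k=4:  x_4 = 201·32481801+404·10·1616030 = 13057603201,  y_4 = 201·1616030+10·32481801 = 649640040
k=5:  x_5 = 201·13057603201+404·10·649640040 = 5249124005001,  y_5 = 201·649640040+10·13057603201 = 261153680050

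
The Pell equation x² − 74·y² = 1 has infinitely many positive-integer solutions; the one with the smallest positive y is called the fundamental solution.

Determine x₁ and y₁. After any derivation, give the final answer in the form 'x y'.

d=74: √d = [8; 1,1,1,1,16] (ℓ=5, odd), read p_9/q_9
k=0  a_k=8  p_k/q_k = 8/1
k=1  a_k=1  p_k/q_k = 9/1
…
k=6  a_k=1  p_k/q_k = 757/88
…
k=8  a_k=1  p_k/q_k = 2228/259
k=9  a_k=1  p_k/q_k = 3699/430
→ (3699, 430).  Check: 3699²=13682601, 74·430²=13682600, difference 1.

3699 430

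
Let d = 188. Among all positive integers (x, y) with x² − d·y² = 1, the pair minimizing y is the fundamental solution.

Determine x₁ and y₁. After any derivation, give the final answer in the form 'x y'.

4607 336

√188 = [13; 1,2,2,6,2,2,1,26, …], period ℓ=8 (even) → k=7
i=0: a=13 ⇒ p=13, q=1
i=1: a=1 ⇒ p=14, q=1
i=2: a=2 ⇒ p=41, q=3
i=3: a=2 ⇒ p=96, q=7
i=4: a=6 ⇒ p=617, q=45
i=5: a=2 ⇒ p=1330, q=97
i=6: a=2 ⇒ p=3277, q=239
i=7: a=1 ⇒ p=4607, q=336
fundamental: x₁=4607, y₁=336  (since 21224449 − 188·112896 = 1)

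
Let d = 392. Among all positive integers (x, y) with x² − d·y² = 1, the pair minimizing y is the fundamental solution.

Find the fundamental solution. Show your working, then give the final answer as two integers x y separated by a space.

99 5

√392 → a₀=19, period (1,3,1,38); ℓ=4 even so k=3
step 0: (19, 1)  from 19·(1,0) + (0,1)
step 1: (20, 1)  from 1·(19,1) + (1,0)
step 2: (79, 4)  from 3·(20,1) + (19,1)
step 3: (99, 5)  from 1·(79,4) + (20,1)
→ (99, 5).  Check: 99²=9801, 392·5²=9800, difference 1.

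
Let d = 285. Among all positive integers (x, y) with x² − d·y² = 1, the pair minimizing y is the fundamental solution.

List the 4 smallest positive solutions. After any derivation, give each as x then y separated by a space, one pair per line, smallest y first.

d=285: √d = [16; 1,7,2,7,1,32] (ℓ=6, even), read p_5/q_5
i=0: a=16 ⇒ p=16, q=1
i=1: a=1 ⇒ p=17, q=1
…
i=4: a=7 ⇒ p=2144, q=127
i=5: a=1 ⇒ p=2431, q=144
→ (2431, 144).  Check: 2431²=5909761, 285·144²=5909760, difference 1.
n=2: (2431,144)∘(2431,144) = (2431·2431+285·144·144, 2431·144+144·2431) = (11819521,700128)
n=3: (11819521,700128)∘(2431,144) = (2431·11819521+285·144·700128, 2431·700128+144·11819521) = (57466508671,3404022192)
n=4: (57466508671,3404022192)∘(2431,144) = (2431·57466508671+285·144·3404022192, 2431·3404022192+144·57466508671) = (279402153338881,16550355197376)

2431 144
11819521 700128
57466508671 3404022192
279402153338881 16550355197376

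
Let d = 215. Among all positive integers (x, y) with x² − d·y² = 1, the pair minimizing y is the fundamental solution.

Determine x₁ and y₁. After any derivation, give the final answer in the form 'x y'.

44 3

√215 = [14; 1,1,1,28, …], period ℓ=4 (even) → k=3
step 0: (14, 1)  from 14·(1,0) + (0,1)
step 1: (15, 1)  from 1·(14,1) + (1,0)
step 2: (29, 2)  from 1·(15,1) + (14,1)
step 3: (44, 3)  from 1·(29,2) + (15,1)
→ (44, 3).  Check: 44²=1936, 215·3²=1935, difference 1.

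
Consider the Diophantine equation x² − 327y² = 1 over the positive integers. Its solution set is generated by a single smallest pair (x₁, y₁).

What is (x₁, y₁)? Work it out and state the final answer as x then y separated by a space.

[18; 12,36] for √327; ℓ=2 ⇒ convergent index 1
i=0: a=18 ⇒ p=18, q=1
i=1: a=12 ⇒ p=217, q=12
fundamental: x₁=217, y₁=12  (since 47089 − 327·144 = 1)

217 12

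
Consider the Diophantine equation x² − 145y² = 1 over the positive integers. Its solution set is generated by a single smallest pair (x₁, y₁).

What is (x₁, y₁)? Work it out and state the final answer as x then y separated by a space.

289 24

[12; 24] for √145; ℓ=1 ⇒ convergent index 1
step 0: (12, 1)  from 12·(1,0) + (0,1)
step 1: (289, 24)  from 24·(12,1) + (1,0)
fundamental: x₁=289, y₁=24  (since 83521 − 145·576 = 1)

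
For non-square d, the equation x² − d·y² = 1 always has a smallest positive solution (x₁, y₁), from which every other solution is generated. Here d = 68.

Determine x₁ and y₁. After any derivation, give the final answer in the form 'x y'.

[8; 4,16] for √68; ℓ=2 ⇒ convergent index 1
a_0=8:  p_0=8·1+0=8,  q_0=8·0+1=1
a_1=4:  p_1=4·8+1=33,  q_1=4·1+0=4
→ (33, 4).  Check: 33²=1089, 68·4²=1088, difference 1.

33 4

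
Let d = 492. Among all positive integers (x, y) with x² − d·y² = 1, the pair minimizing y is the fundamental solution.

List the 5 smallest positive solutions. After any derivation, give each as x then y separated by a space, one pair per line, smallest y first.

29767 1342
1772148577 79894628
105503093353351 4756446782010
6281021157926249857 283170302640288712
373934313510478265633287 16858260792630501398198

√492 = [22; 5,1,1,10,1,1,5,44, …], period ℓ=8 (even) → k=7
k=0  a_k=22  p_k/q_k = 22/1
k=1  a_k=5  p_k/q_k = 111/5
…
k=3  a_k=1  p_k/q_k = 244/11
k=4  a_k=10  p_k/q_k = 2573/116
k=5  a_k=1  p_k/q_k = 2817/127
k=6  a_k=1  p_k/q_k = 5390/243
k=7  a_k=5  p_k/q_k = 29767/1342
→ (29767, 1342).  Check: 29767²=886074289, 492·1342²=886074288, difference 1.
(29767+1342√492)^2 = 1772148577 + 79894628√492
(29767+1342√492)^3 = 105503093353351 + 4756446782010√492
(29767+1342√492)^4 = 6281021157926249857 + 283170302640288712√492
(29767+1342√492)^5 = 373934313510478265633287 + 16858260792630501398198√492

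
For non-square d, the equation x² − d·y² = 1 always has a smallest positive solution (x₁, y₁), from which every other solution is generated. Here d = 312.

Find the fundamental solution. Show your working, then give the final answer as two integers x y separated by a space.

53 3

[17; 1,1,1,34] for √312; ℓ=4 ⇒ convergent index 3
step 0: (17, 1)  from 17·(1,0) + (0,1)
step 1: (18, 1)  from 1·(17,1) + (1,0)
step 2: (35, 2)  from 1·(18,1) + (17,1)
step 3: (53, 3)  from 1·(35,2) + (18,1)
fundamental: x₁=53, y₁=3  (since 2809 − 312·9 = 1)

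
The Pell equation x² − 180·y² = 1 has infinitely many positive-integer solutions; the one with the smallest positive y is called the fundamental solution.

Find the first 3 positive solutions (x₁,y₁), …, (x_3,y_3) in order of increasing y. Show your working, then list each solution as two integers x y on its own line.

√180 = [13; 2,2,2,26, …], period ℓ=4 (even) → k=3
a_0=13:  p_0=13·1+0=13,  q_0=13·0+1=1
a_1=2:  p_1=2·13+1=27,  q_1=2·1+0=2
a_2=2:  p_2=2·27+13=67,  q_2=2·2+1=5
a_3=2:  p_3=2·67+27=161,  q_3=2·5+2=12
→ (161, 12).  Check: 161²=25921, 180·12²=25920, difference 1.
k=2:  x_2 = 161·161+180·12·12 = 51841,  y_2 = 161·12+12·161 = 3864
k=3:  x_3 = 161·51841+180·12·3864 = 16692641,  y_3 = 161·3864+12·51841 = 1244196

161 12
51841 3864
16692641 1244196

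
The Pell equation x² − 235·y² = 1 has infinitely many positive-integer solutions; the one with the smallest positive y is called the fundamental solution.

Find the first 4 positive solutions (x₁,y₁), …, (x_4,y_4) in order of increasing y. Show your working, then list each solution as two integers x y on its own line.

d=235: √d = [15; 3,30] (ℓ=2, even), read p_1/q_1
i=0: a=15 ⇒ p=15, q=1
i=1: a=3 ⇒ p=46, q=3
(x₁, y₁) = (46, 3);  46² − 235·3² = 1 ✓
(x_2, y_2) = (46·46 + 235·3·3, 46·3 + 3·46) = (4231, 276)
(x_3, y_3) = (46·4231 + 235·3·276, 46·276 + 3·4231) = (389206, 25389)
(x_4, y_4) = (46·389206 + 235·3·25389, 46·25389 + 3·389206) = (35802721, 2335512)

46 3
4231 276
389206 25389
35802721 2335512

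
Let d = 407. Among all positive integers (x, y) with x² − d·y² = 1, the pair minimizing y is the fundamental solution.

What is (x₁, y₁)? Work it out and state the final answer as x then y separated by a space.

[20; 5,1,2,1,5,40] for √407; ℓ=6 ⇒ convergent index 5
i=0: a=20 ⇒ p=20, q=1
i=1: a=5 ⇒ p=101, q=5
…
i=3: a=2 ⇒ p=343, q=17
i=4: a=1 ⇒ p=464, q=23
i=5: a=5 ⇒ p=2663, q=132
(x₁, y₁) = (2663, 132);  2663² − 407·132² = 1 ✓

2663 132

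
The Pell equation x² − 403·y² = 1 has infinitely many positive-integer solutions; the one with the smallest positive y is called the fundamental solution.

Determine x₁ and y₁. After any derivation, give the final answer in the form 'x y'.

669878 33369

√403 → a₀=20, period (13,2,1,3,1,3,1,2,13,40); ℓ=10 even so k=9
i=0: a=20 ⇒ p=20, q=1
i=1: a=13 ⇒ p=261, q=13
i=2: a=2 ⇒ p=542, q=27
i=3: a=1 ⇒ p=803, q=40
i=4: a=3 ⇒ p=2951, q=147
i=5: a=1 ⇒ p=3754, q=187
i=6: a=3 ⇒ p=14213, q=708
i=7: a=1 ⇒ p=17967, q=895
i=8: a=2 ⇒ p=50147, q=2498
i=9: a=13 ⇒ p=669878, q=33369
fundamental: x₁=669878, y₁=33369  (since 448736534884 − 403·1113490161 = 1)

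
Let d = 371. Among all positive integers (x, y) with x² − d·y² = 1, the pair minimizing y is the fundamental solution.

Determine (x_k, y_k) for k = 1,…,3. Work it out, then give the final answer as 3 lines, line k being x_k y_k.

1695 88
5746049 298320
19479104415 1011304712

√371 = [19; 3,1,4,1,3,38, …], period ℓ=6 (even) → k=5
i=0: a=19 ⇒ p=19, q=1
i=1: a=3 ⇒ p=58, q=3
i=2: a=1 ⇒ p=77, q=4
i=3: a=4 ⇒ p=366, q=19
i=4: a=1 ⇒ p=443, q=23
i=5: a=3 ⇒ p=1695, q=88
→ (1695, 88).  Check: 1695²=2873025, 371·88²=2873024, difference 1.
(1695+88√371)^2 = 5746049 + 298320√371
(1695+88√371)^3 = 19479104415 + 1011304712√371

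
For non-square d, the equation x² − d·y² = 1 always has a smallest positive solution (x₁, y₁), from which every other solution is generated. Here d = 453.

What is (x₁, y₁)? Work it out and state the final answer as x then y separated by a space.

1653751 77700

d=453: √d = [21; 3,1,1,10,14,10,1,1,3,42] (ℓ=10, even), read p_9/q_9
i=0: a=21 ⇒ p=21, q=1
i=1: a=3 ⇒ p=64, q=3
…
i=3: a=1 ⇒ p=149, q=7
i=4: a=10 ⇒ p=1575, q=74
…
i=6: a=10 ⇒ p=223565, q=10504
…
i=8: a=1 ⇒ p=469329, q=22051
i=9: a=3 ⇒ p=1653751, q=77700
→ (1653751, 77700).  Check: 1653751²=2734892370001, 453·77700²=2734892370000, difference 1.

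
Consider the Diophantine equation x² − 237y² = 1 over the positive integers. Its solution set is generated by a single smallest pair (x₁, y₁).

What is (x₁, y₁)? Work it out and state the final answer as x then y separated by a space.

√237 = [15; 2,1,1,7,10,7,1,1,2,30, …], period ℓ=10 (even) → k=9
k=0  a_k=15  p_k/q_k = 15/1
k=1  a_k=2  p_k/q_k = 31/2
k=2  a_k=1  p_k/q_k = 46/3
…
k=6  a_k=7  p_k/q_k = 42074/2733
…
k=8  a_k=1  p_k/q_k = 90075/5851
k=9  a_k=2  p_k/q_k = 228151/14820
(x₁, y₁) = (228151, 14820);  228151² − 237·14820² = 1 ✓

228151 14820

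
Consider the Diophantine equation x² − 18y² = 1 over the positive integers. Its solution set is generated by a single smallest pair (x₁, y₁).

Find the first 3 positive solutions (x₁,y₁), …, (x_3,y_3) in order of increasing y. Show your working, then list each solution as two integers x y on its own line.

17 4
577 136
19601 4620

[4; 4,8] for √18; ℓ=2 ⇒ convergent index 1
k=0  a_k=4  p_k/q_k = 4/1
k=1  a_k=4  p_k/q_k = 17/4
fundamental: x₁=17, y₁=4  (since 289 − 18·16 = 1)
k=2:  x_2 = 17·17+18·4·4 = 577,  y_2 = 17·4+4·17 = 136
k=3:  x_3 = 17·577+18·4·136 = 19601,  y_3 = 17·136+4·577 = 4620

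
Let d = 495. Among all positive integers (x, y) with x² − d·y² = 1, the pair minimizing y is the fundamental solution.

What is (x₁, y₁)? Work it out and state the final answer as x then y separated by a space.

89 4

√495 = [22; 4,44, …], period ℓ=2 (even) → k=1
k=0  a_k=22  p_k/q_k = 22/1
k=1  a_k=4  p_k/q_k = 89/4
fundamental: x₁=89, y₁=4  (since 7921 − 495·16 = 1)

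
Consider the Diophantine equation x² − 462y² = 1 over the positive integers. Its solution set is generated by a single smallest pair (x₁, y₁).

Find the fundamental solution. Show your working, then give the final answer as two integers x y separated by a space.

43 2

d=462: √d = [21; 2,42] (ℓ=2, even), read p_1/q_1
k=0  a_k=21  p_k/q_k = 21/1
k=1  a_k=2  p_k/q_k = 43/2
fundamental: x₁=43, y₁=2  (since 1849 − 462·4 = 1)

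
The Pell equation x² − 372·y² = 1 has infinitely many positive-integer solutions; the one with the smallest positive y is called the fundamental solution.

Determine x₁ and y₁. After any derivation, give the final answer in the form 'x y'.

12151 630

√372 = [19; 3,2,12,2,3,38, …], period ℓ=6 (even) → k=5
i=0: a=19 ⇒ p=19, q=1
…
i=2: a=2 ⇒ p=135, q=7
…
i=4: a=2 ⇒ p=3491, q=181
i=5: a=3 ⇒ p=12151, q=630
(x₁, y₁) = (12151, 630);  12151² − 372·630² = 1 ✓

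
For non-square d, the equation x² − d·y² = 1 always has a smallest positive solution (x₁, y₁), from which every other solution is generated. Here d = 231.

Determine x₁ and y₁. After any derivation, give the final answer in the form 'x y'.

76 5

√231 = [15; 5,30, …], period ℓ=2 (even) → k=1
i=0: a=15 ⇒ p=15, q=1
i=1: a=5 ⇒ p=76, q=5
fundamental: x₁=76, y₁=5  (since 5776 − 231·25 = 1)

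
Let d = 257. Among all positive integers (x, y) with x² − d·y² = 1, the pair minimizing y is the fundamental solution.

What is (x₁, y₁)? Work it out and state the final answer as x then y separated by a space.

√257 → a₀=16, period (32); ℓ=1 odd so k=1
k=0  a_k=16  p_k/q_k = 16/1
k=1  a_k=32  p_k/q_k = 513/32
fundamental: x₁=513, y₁=32  (since 263169 − 257·1024 = 1)

513 32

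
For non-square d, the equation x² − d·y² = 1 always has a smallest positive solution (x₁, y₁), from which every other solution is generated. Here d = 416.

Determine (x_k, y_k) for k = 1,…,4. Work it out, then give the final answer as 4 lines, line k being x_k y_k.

d=416: √d = [20; 2,1,1,9,1,1,2,40] (ℓ=8, even), read p_7/q_7
i=0: a=20 ⇒ p=20, q=1
…
i=3: a=1 ⇒ p=102, q=5
…
i=6: a=1 ⇒ p=2060, q=101
i=7: a=2 ⇒ p=5201, q=255
fundamental: x₁=5201, y₁=255  (since 27050401 − 416·65025 = 1)
(x_2, y_2) = (5201·5201 + 416·255·255, 5201·255 + 255·5201) = (54100801, 2652510)
(x_3, y_3) = (5201·54100801 + 416·255·2652510, 5201·2652510 + 255·54100801) = (562756526801, 27591408765)
(x_4, y_4) = (5201·562756526801 + 416·255·27591408765, 5201·27591408765 + 255·562756526801) = (5853793337683201, 287005831321020)

5201 255
54100801 2652510
562756526801 27591408765
5853793337683201 287005831321020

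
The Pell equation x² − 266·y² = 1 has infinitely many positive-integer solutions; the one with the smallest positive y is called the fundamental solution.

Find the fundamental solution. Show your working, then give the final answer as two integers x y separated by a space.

685 42

[16; 3,4,3,32] for √266; ℓ=4 ⇒ convergent index 3
a_0=16:  p_0=16·1+0=16,  q_0=16·0+1=1
a_1=3:  p_1=3·16+1=49,  q_1=3·1+0=3
a_2=4:  p_2=4·49+16=212,  q_2=4·3+1=13
a_3=3:  p_3=3·212+49=685,  q_3=3·13+3=42
→ (685, 42).  Check: 685²=469225, 266·42²=469224, difference 1.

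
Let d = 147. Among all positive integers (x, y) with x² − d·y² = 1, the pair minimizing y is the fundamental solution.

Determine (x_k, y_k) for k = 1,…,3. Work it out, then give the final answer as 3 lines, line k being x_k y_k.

97 8
18817 1552
3650401 301080

[12; 8,24] for √147; ℓ=2 ⇒ convergent index 1
i=0: a=12 ⇒ p=12, q=1
i=1: a=8 ⇒ p=97, q=8
(x₁, y₁) = (97, 8);  97² − 147·8² = 1 ✓
k=2:  x_2 = 97·97+147·8·8 = 18817,  y_2 = 97·8+8·97 = 1552
k=3:  x_3 = 97·18817+147·8·1552 = 3650401,  y_3 = 97·1552+8·18817 = 301080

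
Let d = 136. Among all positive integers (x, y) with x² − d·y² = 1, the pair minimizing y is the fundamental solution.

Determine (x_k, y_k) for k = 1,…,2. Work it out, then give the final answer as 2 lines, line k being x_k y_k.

35 3
2449 210

√136 → a₀=11, period (1,1,1,22); ℓ=4 even so k=3
k=0  a_k=11  p_k/q_k = 11/1
…
k=2  a_k=1  p_k/q_k = 23/2
k=3  a_k=1  p_k/q_k = 35/3
fundamental: x₁=35, y₁=3  (since 1225 − 136·9 = 1)
n=2: (35,3)∘(35,3) = (35·35+136·3·3, 35·3+3·35) = (2449,210)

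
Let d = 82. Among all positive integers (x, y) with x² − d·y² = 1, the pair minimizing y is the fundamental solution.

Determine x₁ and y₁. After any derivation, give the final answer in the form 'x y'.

163 18

d=82: √d = [9; 18] (ℓ=1, odd), read p_1/q_1
k=0  a_k=9  p_k/q_k = 9/1
k=1  a_k=18  p_k/q_k = 163/18
fundamental: x₁=163, y₁=18  (since 26569 − 82·324 = 1)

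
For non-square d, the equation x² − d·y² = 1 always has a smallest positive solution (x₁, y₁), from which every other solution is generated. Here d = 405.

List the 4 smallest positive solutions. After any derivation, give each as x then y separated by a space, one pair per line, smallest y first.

161 8
51841 2576
16692641 829464
5374978561 267084832

[20; 8,40] for √405; ℓ=2 ⇒ convergent index 1
i=0: a=20 ⇒ p=20, q=1
i=1: a=8 ⇒ p=161, q=8
→ (161, 8).  Check: 161²=25921, 405·8²=25920, difference 1.
n=2: (161,8)∘(161,8) = (161·161+405·8·8, 161·8+8·161) = (51841,2576)
n=3: (51841,2576)∘(161,8) = (161·51841+405·8·2576, 161·2576+8·51841) = (16692641,829464)
n=4: (16692641,829464)∘(161,8) = (161·16692641+405·8·829464, 161·829464+8·16692641) = (5374978561,267084832)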